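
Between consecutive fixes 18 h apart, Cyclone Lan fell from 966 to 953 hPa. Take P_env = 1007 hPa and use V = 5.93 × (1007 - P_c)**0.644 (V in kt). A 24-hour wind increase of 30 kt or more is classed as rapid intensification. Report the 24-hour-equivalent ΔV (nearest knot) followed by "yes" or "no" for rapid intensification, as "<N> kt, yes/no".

17 kt, no

V₁: ΔP = 41, V ≈ 5.93 × 41^0.644 ≈ 64.82 kt.
V₂: ΔP = 54, V ≈ 5.93 × 54^0.644 ≈ 77.40 kt.
ΔV over 18 h = 12.58 kt → 24 h equivalent = 12.58 × 24/18 ≈ 16.77 kt.
17 kt < 30 kt ⇒ not rapid intensification.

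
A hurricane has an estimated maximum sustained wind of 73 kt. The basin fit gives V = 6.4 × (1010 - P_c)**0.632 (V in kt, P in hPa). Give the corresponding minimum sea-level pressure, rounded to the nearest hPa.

ΔP = (V / 6.4)^(1/0.632) = (73/6.4)^1.582.
73/6.4 = 11.406; 11.406^1.582 ≈ 47.06 hPa.
P_c = 1010 − 47.06 = 962.94 ≈ 963 hPa.

963 hPa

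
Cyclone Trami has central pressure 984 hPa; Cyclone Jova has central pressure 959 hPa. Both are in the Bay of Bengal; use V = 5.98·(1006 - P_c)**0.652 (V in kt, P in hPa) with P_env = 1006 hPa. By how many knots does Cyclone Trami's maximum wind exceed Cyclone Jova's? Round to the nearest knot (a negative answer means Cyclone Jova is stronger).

-29 kt

Cyclone Trami: ΔP = 22; V ≈ 5.98 × 22^0.652 ≈ 44.87 kt.
Cyclone Jova: ΔP = 47; V ≈ 5.98 × 47^0.652 ≈ 73.61 kt.
Difference ≈ 44.87 − 73.61 = -28.74 → -29 kt.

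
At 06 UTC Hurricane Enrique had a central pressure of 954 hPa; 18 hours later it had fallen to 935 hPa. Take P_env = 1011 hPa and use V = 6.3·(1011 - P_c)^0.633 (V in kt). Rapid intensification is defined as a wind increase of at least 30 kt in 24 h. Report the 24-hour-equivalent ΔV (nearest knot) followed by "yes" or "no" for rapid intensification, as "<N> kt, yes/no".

22 kt, no

V₁: ΔP = 57, V ≈ 6.3 × 57^0.633 ≈ 81.43 kt.
V₂: ΔP = 76, V ≈ 6.3 × 76^0.633 ≈ 97.70 kt.
ΔV over 18 h = 16.27 kt → 24 h equivalent = 16.27 × 24/18 ≈ 21.69 kt.
22 kt < 30 kt ⇒ not rapid intensification.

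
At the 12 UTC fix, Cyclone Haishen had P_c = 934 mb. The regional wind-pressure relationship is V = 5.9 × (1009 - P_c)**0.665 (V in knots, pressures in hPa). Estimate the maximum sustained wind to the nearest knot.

ΔP = 1009 − 934 = 75 mb.
75^0.665 ≈ 17.657.
V ≈ 5.9 × 17.657 ≈ 104.2 kt.

104 kt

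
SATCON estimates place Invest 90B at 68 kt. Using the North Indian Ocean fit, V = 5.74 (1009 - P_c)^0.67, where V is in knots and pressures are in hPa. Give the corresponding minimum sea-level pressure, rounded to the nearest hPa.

ΔP = (V / 5.74)^(1/0.67) = (68/5.74)^1.493.
68/5.74 = 11.847; 11.847^1.493 ≈ 40.03 hPa.
P_c = 1009 − 40.03 = 968.97 ≈ 969 hPa.

969 hPa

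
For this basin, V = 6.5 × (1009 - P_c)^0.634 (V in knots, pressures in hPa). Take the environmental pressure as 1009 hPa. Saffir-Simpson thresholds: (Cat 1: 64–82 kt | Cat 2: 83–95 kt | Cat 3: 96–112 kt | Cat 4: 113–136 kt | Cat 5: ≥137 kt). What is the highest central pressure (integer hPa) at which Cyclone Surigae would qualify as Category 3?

Category 3 begins at V = 96 kt.
Required ΔP = (96/6.5)^(1/0.634) = 14.769^1.577 ≈ 69.89 hPa.
P_c ≤ 1009 − 69.89 = 939.11, so the highest integer P_c is 939 hPa.

939 hPa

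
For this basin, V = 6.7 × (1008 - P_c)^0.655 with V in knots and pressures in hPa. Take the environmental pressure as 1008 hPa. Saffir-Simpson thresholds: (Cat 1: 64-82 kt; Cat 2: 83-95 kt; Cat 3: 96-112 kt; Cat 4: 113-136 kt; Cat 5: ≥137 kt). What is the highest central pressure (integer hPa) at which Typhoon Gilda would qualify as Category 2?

Category 2 begins at V = 83 kt.
Required ΔP = (83/6.7)^(1/0.655) = 12.388^1.527 ≈ 46.63 hPa.
P_c ≤ 1008 − 46.63 = 961.37, so the highest integer P_c is 961 hPa.

961 hPa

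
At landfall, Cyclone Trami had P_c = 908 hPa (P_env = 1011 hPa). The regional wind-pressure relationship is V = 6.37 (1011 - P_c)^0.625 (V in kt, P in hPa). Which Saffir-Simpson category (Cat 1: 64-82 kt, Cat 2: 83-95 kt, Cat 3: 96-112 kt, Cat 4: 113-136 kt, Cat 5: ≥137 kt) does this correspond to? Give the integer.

4

ΔP = 1011 − 908 = 103 hPa.
V ≈ 6.37 × 103^0.625 = 6.37 × 18.11 ≈ 115 kt.
115 kt falls in the Category 4 band.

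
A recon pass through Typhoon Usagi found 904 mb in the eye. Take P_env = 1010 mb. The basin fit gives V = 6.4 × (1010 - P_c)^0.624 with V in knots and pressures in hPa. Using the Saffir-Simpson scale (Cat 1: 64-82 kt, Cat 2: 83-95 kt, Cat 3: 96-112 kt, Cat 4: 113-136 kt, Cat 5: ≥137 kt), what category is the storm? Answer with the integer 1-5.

4

ΔP = 1010 − 904 = 106 mb.
V ≈ 6.4 × 106^0.624 = 6.4 × 18.36 ≈ 117 kt.
117 kt falls in the Category 4 band.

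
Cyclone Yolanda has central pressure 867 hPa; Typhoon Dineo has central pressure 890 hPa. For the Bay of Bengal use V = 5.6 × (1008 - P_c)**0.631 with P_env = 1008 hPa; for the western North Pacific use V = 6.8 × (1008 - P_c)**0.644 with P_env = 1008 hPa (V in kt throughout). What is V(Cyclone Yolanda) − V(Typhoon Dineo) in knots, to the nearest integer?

Cyclone Yolanda: ΔP = 141; V ≈ 5.6 × 141^0.631 ≈ 127.16 kt.
Typhoon Dineo: ΔP = 118; V ≈ 6.8 × 118^0.644 ≈ 146.83 kt.
Difference ≈ 127.16 − 146.83 = -19.67 → -20 kt.

-20 kt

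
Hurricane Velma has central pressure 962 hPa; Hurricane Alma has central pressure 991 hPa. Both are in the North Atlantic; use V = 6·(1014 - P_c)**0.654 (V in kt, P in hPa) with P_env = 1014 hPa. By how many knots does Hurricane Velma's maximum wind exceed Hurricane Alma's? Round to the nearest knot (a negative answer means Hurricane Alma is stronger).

33 kt

Hurricane Velma: ΔP = 52; V ≈ 6 × 52^0.654 ≈ 79.51 kt.
Hurricane Alma: ΔP = 23; V ≈ 6 × 23^0.654 ≈ 46.64 kt.
Difference ≈ 79.51 − 46.64 = 32.87 → 33 kt.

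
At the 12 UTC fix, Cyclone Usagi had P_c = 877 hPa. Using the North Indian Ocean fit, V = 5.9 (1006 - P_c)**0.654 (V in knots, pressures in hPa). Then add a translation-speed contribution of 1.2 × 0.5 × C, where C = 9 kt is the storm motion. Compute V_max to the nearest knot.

147 kt

ΔP = 1006 − 877 = 129 hPa.
129^0.654 ≈ 24.006.
V ≈ 5.9 × 24.006 ≈ 141.6 kt.
Translation term: 1.2 × 0.5 × 9 = 5.4 kt.
Corrected V ≈ 147 kt → 147 kt.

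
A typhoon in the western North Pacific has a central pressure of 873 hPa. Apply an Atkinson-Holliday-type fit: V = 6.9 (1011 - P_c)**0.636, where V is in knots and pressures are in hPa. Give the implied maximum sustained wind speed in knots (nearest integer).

ΔP = 1011 − 873 = 138 hPa.
138^0.636 ≈ 22.960.
V ≈ 6.9 × 22.960 ≈ 158.4 kt.

158 kt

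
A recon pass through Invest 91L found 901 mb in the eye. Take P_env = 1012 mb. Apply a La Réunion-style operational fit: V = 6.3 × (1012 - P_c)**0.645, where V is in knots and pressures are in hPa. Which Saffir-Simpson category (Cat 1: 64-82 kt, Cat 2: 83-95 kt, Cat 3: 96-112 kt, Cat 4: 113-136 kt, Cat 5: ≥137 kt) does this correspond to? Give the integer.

ΔP = 1012 − 901 = 111 mb.
V ≈ 6.3 × 111^0.645 = 6.3 × 20.86 ≈ 131 kt.
131 kt falls in the Category 4 band.

4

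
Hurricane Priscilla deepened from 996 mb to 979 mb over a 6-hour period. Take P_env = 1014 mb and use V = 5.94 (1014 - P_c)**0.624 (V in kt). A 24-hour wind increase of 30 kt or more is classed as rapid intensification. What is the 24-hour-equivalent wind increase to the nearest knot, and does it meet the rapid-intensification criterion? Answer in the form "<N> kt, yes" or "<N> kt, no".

74 kt, yes

V₁: ΔP = 18, V ≈ 5.94 × 18^0.624 ≈ 36.06 kt.
V₂: ΔP = 35, V ≈ 5.94 × 35^0.624 ≈ 54.61 kt.
ΔV over 6 h = 18.55 kt → 24 h equivalent = 18.55 × 24/6 ≈ 74.20 kt.
74 kt ≥ 30 kt ⇒ rapid intensification.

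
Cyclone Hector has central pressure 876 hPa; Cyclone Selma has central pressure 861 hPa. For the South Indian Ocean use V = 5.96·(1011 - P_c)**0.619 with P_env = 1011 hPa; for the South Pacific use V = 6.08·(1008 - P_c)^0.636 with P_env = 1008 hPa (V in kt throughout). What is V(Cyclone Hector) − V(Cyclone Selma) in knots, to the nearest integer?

-21 kt

Cyclone Hector: ΔP = 135; V ≈ 5.96 × 135^0.619 ≈ 124.14 kt.
Cyclone Selma: ΔP = 147; V ≈ 6.08 × 147^0.636 ≈ 145.32 kt.
Difference ≈ 124.14 − 145.32 = -21.18 → -21 kt.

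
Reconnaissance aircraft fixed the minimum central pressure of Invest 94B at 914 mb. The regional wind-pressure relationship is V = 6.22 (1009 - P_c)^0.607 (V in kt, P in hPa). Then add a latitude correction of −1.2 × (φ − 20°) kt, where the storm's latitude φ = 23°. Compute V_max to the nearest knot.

ΔP = 1009 − 914 = 95 mb.
95^0.607 ≈ 15.866.
V ≈ 6.22 × 15.866 ≈ 98.7 kt.
Latitude correction: −1.2 × (23 − 20) = -3.6 kt.
Corrected V ≈ 95.1 kt → 95 kt.

95 kt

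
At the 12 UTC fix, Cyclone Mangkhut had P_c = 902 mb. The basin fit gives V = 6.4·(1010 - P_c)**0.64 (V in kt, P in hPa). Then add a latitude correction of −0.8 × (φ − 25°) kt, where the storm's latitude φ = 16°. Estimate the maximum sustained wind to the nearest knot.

135 kt

ΔP = 1010 − 902 = 108 mb.
108^0.64 ≈ 20.017.
V ≈ 6.4 × 20.017 ≈ 128.1 kt.
Latitude correction: −0.8 × (16 − 25) = 7.2 kt.
Corrected V ≈ 135.3 kt → 135 kt.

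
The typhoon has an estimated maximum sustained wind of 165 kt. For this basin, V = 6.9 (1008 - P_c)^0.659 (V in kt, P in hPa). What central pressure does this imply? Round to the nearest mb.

884 mb

ΔP = (V / 6.9)^(1/0.659) = (165/6.9)^1.517.
165/6.9 = 23.913; 23.913^1.517 ≈ 123.60 mb.
P_c = 1008 − 123.60 = 884.40 ≈ 884 mb.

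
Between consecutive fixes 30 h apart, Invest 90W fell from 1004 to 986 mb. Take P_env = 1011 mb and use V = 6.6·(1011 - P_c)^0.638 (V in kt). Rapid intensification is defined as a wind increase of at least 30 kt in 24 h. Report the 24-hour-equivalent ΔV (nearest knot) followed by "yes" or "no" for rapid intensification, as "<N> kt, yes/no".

V₁: ΔP = 7, V ≈ 6.6 × 7^0.638 ≈ 22.84 kt.
V₂: ΔP = 25, V ≈ 6.6 × 25^0.638 ≈ 51.46 kt.
ΔV over 30 h = 28.62 kt → 24 h equivalent = 28.62 × 24/30 ≈ 22.90 kt.
23 kt < 30 kt ⇒ not rapid intensification.

23 kt, no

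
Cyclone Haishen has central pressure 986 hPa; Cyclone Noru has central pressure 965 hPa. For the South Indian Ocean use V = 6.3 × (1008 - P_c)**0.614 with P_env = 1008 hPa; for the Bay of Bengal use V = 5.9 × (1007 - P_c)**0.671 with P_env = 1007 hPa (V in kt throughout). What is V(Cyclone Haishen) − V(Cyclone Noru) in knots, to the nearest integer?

Cyclone Haishen: ΔP = 22; V ≈ 6.3 × 22^0.614 ≈ 42.03 kt.
Cyclone Noru: ΔP = 42; V ≈ 5.9 × 42^0.671 ≈ 72.45 kt.
Difference ≈ 42.03 − 72.45 = -30.42 → -30 kt.

-30 kt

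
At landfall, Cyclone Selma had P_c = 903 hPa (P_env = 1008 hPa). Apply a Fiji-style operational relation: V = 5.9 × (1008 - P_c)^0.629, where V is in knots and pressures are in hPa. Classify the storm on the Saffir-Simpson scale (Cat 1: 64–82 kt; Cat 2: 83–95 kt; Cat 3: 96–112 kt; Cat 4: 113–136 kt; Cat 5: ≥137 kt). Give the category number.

3

ΔP = 1008 − 903 = 105 hPa.
V ≈ 5.9 × 105^0.629 = 5.9 × 18.68 ≈ 110 kt.
110 kt falls in the Category 3 band.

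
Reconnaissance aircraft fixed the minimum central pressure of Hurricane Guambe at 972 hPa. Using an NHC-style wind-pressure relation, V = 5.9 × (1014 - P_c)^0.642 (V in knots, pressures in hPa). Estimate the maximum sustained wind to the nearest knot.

ΔP = 1014 − 972 = 42 hPa.
42^0.642 ≈ 11.019.
V ≈ 5.9 × 11.019 ≈ 65.0 kt.

65 kt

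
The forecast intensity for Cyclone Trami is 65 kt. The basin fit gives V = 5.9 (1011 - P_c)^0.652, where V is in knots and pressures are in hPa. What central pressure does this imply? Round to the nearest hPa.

971 hPa

ΔP = (V / 5.9)^(1/0.652) = (65/5.9)^1.534.
65/5.9 = 11.017; 11.017^1.534 ≈ 39.65 hPa.
P_c = 1011 − 39.65 = 971.35 ≈ 971 hPa.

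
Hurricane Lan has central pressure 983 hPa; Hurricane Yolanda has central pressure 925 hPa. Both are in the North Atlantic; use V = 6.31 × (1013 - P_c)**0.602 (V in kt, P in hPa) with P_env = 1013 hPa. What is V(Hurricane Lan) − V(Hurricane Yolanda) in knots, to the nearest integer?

-45 kt

Hurricane Lan: ΔP = 30; V ≈ 6.31 × 30^0.602 ≈ 48.89 kt.
Hurricane Yolanda: ΔP = 88; V ≈ 6.31 × 88^0.602 ≈ 93.46 kt.
Difference ≈ 48.89 − 93.46 = -44.57 → -45 kt.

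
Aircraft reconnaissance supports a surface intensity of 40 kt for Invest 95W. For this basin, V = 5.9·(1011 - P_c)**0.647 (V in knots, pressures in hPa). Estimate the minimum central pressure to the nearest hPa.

ΔP = (V / 5.9)^(1/0.647) = (40/5.9)^1.546.
40/5.9 = 6.780; 6.780^1.546 ≈ 19.26 hPa.
P_c = 1011 − 19.26 = 991.74 ≈ 992 hPa.

992 hPa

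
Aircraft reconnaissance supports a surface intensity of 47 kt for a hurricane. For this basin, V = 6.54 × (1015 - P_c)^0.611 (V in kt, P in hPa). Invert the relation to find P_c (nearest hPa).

990 hPa

ΔP = (V / 6.54)^(1/0.611) = (47/6.54)^1.637.
47/6.54 = 7.187; 7.187^1.637 ≈ 25.23 hPa.
P_c = 1015 − 25.23 = 989.77 ≈ 990 hPa.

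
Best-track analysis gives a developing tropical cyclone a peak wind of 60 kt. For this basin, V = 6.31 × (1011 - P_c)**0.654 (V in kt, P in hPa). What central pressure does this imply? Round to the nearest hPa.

ΔP = (V / 6.31)^(1/0.654) = (60/6.31)^1.529.
60/6.31 = 9.509; 9.509^1.529 ≈ 31.30 hPa.
P_c = 1011 − 31.30 = 979.70 ≈ 980 hPa.

980 hPa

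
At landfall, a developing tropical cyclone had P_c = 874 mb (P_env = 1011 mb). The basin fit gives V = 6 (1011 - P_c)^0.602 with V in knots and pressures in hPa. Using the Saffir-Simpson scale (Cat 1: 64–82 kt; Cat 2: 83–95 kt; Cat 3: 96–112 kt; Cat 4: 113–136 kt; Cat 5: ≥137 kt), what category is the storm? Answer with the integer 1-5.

4

ΔP = 1011 − 874 = 137 mb.
V ≈ 6 × 137^0.602 = 6 × 19.33 ≈ 116 kt.
116 kt falls in the Category 4 band.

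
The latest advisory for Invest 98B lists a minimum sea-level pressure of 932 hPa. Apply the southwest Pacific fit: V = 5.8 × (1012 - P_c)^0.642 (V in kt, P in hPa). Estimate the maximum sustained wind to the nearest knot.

ΔP = 1012 − 932 = 80 hPa.
80^0.642 ≈ 16.664.
V ≈ 5.8 × 16.664 ≈ 96.7 kt.

97 kt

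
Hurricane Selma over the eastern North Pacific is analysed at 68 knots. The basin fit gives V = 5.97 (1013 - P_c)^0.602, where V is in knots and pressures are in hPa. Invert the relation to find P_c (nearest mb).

956 mb

ΔP = (V / 5.97)^(1/0.602) = (68/5.97)^1.661.
68/5.97 = 11.390; 11.390^1.661 ≈ 56.89 mb.
P_c = 1013 − 56.89 = 956.11 ≈ 956 mb.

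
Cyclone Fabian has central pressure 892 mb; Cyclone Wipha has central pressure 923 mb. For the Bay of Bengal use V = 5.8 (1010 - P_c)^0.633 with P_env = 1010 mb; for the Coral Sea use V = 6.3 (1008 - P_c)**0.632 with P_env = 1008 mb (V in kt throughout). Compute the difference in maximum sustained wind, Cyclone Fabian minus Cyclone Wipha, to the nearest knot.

Cyclone Fabian: ΔP = 118; V ≈ 5.8 × 118^0.633 ≈ 118.83 kt.
Cyclone Wipha: ΔP = 85; V ≈ 6.3 × 85^0.632 ≈ 104.41 kt.
Difference ≈ 118.83 − 104.41 = 14.42 → 14 kt.

14 kt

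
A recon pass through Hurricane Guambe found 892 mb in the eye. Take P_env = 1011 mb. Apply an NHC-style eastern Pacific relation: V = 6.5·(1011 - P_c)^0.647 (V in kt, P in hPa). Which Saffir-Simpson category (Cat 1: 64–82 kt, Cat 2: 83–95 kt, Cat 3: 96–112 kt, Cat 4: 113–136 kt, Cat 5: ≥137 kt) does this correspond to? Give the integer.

5

ΔP = 1011 − 892 = 119 mb.
V ≈ 6.5 × 119^0.647 = 6.5 × 22.02 ≈ 143 kt.
143 kt falls in the Category 5 band.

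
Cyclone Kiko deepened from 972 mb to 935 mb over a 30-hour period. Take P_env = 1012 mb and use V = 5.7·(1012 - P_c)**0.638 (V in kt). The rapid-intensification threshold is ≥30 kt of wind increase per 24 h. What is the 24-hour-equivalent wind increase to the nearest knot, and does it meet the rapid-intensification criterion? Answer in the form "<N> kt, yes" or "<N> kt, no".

25 kt, no

V₁: ΔP = 40, V ≈ 5.7 × 40^0.638 ≈ 59.98 kt.
V₂: ΔP = 77, V ≈ 5.7 × 77^0.638 ≈ 91.09 kt.
ΔV over 30 h = 31.11 kt → 24 h equivalent = 31.11 × 24/30 ≈ 24.89 kt.
25 kt < 30 kt ⇒ not rapid intensification.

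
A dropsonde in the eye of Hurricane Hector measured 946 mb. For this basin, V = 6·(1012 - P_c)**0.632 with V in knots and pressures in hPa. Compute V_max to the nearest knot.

ΔP = 1012 − 946 = 66 mb.
66^0.632 ≈ 14.124.
V ≈ 6 × 14.124 ≈ 84.7 kt.

85 kt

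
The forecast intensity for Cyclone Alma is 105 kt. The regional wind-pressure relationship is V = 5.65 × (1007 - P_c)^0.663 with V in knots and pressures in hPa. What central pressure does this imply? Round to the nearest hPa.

925 hPa

ΔP = (V / 5.65)^(1/0.663) = (105/5.65)^1.508.
105/5.65 = 18.584; 18.584^1.508 ≈ 82.08 hPa.
P_c = 1007 − 82.08 = 924.92 ≈ 925 hPa.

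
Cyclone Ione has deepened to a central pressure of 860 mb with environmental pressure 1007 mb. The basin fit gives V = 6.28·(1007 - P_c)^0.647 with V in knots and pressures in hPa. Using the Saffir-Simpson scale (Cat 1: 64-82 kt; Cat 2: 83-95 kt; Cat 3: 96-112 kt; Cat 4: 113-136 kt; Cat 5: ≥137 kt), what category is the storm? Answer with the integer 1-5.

5

ΔP = 1007 − 860 = 147 mb.
V ≈ 6.28 × 147^0.647 = 6.28 × 25.25 ≈ 159 kt.
159 kt falls in the Category 5 band.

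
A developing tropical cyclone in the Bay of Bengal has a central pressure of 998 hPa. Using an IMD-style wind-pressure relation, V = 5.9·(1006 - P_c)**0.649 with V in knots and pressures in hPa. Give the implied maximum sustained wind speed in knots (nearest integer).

23 kt

ΔP = 1006 − 998 = 8 hPa.
8^0.649 ≈ 3.856.
V ≈ 5.9 × 3.856 ≈ 22.7 kt.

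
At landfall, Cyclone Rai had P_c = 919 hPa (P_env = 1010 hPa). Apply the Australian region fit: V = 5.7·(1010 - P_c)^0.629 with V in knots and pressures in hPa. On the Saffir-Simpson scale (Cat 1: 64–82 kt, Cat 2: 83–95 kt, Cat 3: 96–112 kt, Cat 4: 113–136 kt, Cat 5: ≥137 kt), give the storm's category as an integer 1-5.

3

ΔP = 1010 − 919 = 91 hPa.
V ≈ 5.7 × 91^0.629 = 5.7 × 17.07 ≈ 97 kt.
97 kt falls in the Category 3 band.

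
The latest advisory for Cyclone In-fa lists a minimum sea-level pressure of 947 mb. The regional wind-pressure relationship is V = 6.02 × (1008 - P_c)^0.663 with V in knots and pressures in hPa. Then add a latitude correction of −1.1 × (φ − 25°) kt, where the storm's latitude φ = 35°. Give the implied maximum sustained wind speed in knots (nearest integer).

ΔP = 1008 − 947 = 61 mb.
61^0.663 ≈ 15.264.
V ≈ 6.02 × 15.264 ≈ 91.9 kt.
Latitude correction: −1.1 × (35 − 25) = -11 kt.
Corrected V ≈ 80.9 kt → 81 kt.

81 kt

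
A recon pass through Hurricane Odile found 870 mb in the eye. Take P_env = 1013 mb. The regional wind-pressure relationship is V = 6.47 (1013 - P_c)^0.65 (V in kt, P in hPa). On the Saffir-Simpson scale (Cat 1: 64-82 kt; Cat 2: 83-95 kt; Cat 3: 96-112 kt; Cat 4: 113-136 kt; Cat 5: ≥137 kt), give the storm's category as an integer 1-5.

5

ΔP = 1013 − 870 = 143 mb.
V ≈ 6.47 × 143^0.65 = 6.47 × 25.17 ≈ 163 kt.
163 kt falls in the Category 5 band.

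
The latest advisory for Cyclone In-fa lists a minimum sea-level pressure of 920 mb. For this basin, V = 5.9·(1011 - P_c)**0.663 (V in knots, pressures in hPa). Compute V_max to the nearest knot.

ΔP = 1011 − 920 = 91 mb.
91^0.663 ≈ 19.900.
V ≈ 5.9 × 19.900 ≈ 117.4 kt.

117 kt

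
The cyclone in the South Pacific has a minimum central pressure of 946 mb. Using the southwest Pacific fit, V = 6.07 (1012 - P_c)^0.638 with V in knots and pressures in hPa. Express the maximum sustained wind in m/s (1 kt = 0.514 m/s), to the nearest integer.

45 m/s

ΔP = 1012 − 946 = 66 mb.
V ≈ 6.07 × 66^0.638 = 6.07 × 14.483 ≈ 87.914 kt.
87.914 × 0.514 ≈ 45.19 m/s → 45 m/s.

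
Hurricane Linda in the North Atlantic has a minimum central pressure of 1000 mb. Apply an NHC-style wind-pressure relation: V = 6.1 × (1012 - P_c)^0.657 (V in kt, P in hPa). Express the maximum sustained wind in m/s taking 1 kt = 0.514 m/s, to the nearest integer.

ΔP = 1012 − 1000 = 12 mb.
V ≈ 6.1 × 12^0.657 = 6.1 × 5.117 ≈ 31.214 kt.
31.214 × 0.514 ≈ 16.04 m/s → 16 m/s.

16 m/s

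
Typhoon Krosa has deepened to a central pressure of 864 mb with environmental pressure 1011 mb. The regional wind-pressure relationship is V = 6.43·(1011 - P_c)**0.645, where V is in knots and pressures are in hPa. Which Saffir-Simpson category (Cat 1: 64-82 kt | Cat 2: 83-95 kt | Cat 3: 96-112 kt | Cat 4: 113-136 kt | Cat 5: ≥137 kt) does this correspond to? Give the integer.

ΔP = 1011 − 864 = 147 mb.
V ≈ 6.43 × 147^0.645 = 6.43 × 25.00 ≈ 161 kt.
161 kt falls in the Category 5 band.

5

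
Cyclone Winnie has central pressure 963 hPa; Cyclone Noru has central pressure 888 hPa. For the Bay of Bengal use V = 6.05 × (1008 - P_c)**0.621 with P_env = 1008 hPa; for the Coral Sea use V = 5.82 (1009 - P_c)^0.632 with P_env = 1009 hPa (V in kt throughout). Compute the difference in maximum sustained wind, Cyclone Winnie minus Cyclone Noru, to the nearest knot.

Cyclone Winnie: ΔP = 45; V ≈ 6.05 × 45^0.621 ≈ 64.33 kt.
Cyclone Noru: ΔP = 121; V ≈ 5.82 × 121^0.632 ≈ 120.57 kt.
Difference ≈ 64.33 − 120.57 = -56.24 → -56 kt.

-56 kt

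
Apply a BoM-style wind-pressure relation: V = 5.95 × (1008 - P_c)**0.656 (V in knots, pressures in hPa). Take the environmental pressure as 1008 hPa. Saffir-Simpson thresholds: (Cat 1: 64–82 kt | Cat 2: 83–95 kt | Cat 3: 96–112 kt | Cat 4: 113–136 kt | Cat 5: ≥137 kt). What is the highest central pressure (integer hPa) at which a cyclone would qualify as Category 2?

Category 2 begins at V = 83 kt.
Required ΔP = (83/5.95)^(1/0.656) = 13.950^1.524 ≈ 55.56 hPa.
P_c ≤ 1008 − 55.56 = 952.44, so the highest integer P_c is 952 hPa.

952 hPa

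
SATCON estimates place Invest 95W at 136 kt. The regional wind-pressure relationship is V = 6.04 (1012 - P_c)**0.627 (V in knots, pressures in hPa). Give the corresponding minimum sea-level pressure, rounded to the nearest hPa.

ΔP = (V / 6.04)^(1/0.627) = (136/6.04)^1.595.
136/6.04 = 22.517; 22.517^1.595 ≈ 143.58 hPa.
P_c = 1012 − 143.58 = 868.42 ≈ 868 hPa.

868 hPa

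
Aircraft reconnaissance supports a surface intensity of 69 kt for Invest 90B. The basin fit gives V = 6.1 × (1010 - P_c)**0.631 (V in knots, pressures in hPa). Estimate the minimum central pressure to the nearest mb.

963 mb

ΔP = (V / 6.1)^(1/0.631) = (69/6.1)^1.585.
69/6.1 = 11.311; 11.311^1.585 ≈ 46.73 mb.
P_c = 1010 − 46.73 = 963.27 ≈ 963 mb.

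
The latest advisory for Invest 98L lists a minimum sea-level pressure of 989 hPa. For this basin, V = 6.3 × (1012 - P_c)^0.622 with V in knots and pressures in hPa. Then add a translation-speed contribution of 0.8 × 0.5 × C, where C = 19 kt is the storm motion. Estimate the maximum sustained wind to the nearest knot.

ΔP = 1012 − 989 = 23 hPa.
23^0.622 ≈ 7.031.
V ≈ 6.3 × 7.031 ≈ 44.3 kt.
Translation term: 0.8 × 0.5 × 19 = 7.6 kt.
Corrected V ≈ 51.9 kt → 52 kt.

52 kt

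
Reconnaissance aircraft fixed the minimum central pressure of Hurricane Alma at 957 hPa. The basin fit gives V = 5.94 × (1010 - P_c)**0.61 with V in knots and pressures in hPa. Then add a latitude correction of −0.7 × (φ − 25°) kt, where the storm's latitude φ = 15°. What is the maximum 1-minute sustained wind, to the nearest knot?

74 kt

ΔP = 1010 − 957 = 53 hPa.
53^0.61 ≈ 11.267.
V ≈ 5.94 × 11.267 ≈ 66.9 kt.
Latitude correction: −0.7 × (15 − 25) = 7 kt.
Corrected V ≈ 73.9 kt → 74 kt.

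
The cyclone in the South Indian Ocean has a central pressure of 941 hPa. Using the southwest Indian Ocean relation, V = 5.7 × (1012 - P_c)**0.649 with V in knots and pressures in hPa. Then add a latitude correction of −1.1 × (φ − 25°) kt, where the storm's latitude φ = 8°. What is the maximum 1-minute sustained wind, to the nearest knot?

109 kt

ΔP = 1012 − 941 = 71 hPa.
71^0.649 ≈ 15.903.
V ≈ 5.7 × 15.903 ≈ 90.6 kt.
Latitude correction: −1.1 × (8 − 25) = 18.7 kt.
Corrected V ≈ 109.3 kt → 109 kt.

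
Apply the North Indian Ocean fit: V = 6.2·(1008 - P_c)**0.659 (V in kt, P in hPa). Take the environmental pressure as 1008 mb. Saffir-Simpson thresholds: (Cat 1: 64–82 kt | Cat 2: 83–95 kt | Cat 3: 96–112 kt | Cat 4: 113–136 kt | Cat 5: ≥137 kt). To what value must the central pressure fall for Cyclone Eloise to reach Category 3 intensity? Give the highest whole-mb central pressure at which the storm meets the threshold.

944 mb

Category 3 begins at V = 96 kt.
Required ΔP = (96/6.2)^(1/0.659) = 15.484^1.517 ≈ 63.91 mb.
P_c ≤ 1008 − 63.91 = 944.09, so the highest integer P_c is 944 mb.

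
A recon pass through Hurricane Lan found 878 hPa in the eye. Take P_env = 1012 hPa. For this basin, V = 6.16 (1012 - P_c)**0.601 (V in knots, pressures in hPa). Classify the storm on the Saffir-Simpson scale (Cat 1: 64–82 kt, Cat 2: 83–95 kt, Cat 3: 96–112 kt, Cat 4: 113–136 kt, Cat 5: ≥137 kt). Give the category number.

ΔP = 1012 − 878 = 134 hPa.
V ≈ 6.16 × 134^0.601 = 6.16 × 18.98 ≈ 117 kt.
117 kt falls in the Category 4 band.

4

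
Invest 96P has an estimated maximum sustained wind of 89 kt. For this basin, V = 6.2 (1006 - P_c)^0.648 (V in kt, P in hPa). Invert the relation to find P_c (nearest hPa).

ΔP = (V / 6.2)^(1/0.648) = (89/6.2)^1.543.
89/6.2 = 14.355; 14.355^1.543 ≈ 61.02 hPa.
P_c = 1006 − 61.02 = 944.98 ≈ 945 hPa.

945 hPa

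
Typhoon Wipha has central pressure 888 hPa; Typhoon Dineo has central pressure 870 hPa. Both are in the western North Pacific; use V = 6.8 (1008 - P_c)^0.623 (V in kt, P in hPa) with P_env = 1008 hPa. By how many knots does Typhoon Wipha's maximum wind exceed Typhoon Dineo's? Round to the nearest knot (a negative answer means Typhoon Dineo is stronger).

-12 kt

Typhoon Wipha: ΔP = 120; V ≈ 6.8 × 120^0.623 ≈ 134.23 kt.
Typhoon Dineo: ΔP = 138; V ≈ 6.8 × 138^0.623 ≈ 146.44 kt.
Difference ≈ 134.23 − 146.44 = -12.21 → -12 kt.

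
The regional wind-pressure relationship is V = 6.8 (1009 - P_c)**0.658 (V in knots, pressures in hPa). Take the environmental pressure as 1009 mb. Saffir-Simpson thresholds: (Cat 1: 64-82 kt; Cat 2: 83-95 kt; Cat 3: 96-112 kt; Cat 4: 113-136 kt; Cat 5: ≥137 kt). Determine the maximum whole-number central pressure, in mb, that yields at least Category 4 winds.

937 mb

Category 4 begins at V = 113 kt.
Required ΔP = (113/6.8)^(1/0.658) = 16.618^1.520 ≈ 71.61 mb.
P_c ≤ 1009 − 71.61 = 937.39, so the highest integer P_c is 937 mb.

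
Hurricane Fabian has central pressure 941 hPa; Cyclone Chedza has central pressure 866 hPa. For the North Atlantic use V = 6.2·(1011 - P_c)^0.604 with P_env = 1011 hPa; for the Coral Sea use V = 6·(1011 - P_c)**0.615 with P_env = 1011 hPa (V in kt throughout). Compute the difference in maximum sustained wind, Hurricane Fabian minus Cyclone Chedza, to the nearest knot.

Hurricane Fabian: ΔP = 70; V ≈ 6.2 × 70^0.604 ≈ 80.69 kt.
Cyclone Chedza: ΔP = 145; V ≈ 6 × 145^0.615 ≈ 128.05 kt.
Difference ≈ 80.69 − 128.05 = -47.36 → -47 kt.

-47 kt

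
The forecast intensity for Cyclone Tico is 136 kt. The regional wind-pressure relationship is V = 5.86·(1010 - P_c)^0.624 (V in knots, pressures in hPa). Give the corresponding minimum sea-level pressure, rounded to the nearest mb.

ΔP = (V / 5.86)^(1/0.624) = (136/5.86)^1.603.
136/5.86 = 23.208; 23.208^1.603 ≈ 154.36 mb.
P_c = 1010 − 154.36 = 855.64 ≈ 856 mb.

856 mb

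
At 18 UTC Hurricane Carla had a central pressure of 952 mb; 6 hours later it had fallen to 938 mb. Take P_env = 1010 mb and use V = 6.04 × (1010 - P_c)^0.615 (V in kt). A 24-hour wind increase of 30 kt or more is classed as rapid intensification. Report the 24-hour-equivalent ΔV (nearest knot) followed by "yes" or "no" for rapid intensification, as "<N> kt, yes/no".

42 kt, yes

V₁: ΔP = 58, V ≈ 6.04 × 58^0.615 ≈ 73.37 kt.
V₂: ΔP = 72, V ≈ 6.04 × 72^0.615 ≈ 83.81 kt.
ΔV over 6 h = 10.44 kt → 24 h equivalent = 10.44 × 24/6 ≈ 41.76 kt.
42 kt ≥ 30 kt ⇒ rapid intensification.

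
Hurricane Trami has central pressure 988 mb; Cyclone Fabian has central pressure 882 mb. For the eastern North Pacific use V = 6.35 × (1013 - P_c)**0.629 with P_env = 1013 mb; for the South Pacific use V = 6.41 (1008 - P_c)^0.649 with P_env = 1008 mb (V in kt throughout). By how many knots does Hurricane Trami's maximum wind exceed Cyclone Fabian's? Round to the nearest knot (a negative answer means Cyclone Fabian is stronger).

-100 kt

Hurricane Trami: ΔP = 25; V ≈ 6.35 × 25^0.629 ≈ 48.09 kt.
Cyclone Fabian: ΔP = 126; V ≈ 6.41 × 126^0.649 ≈ 147.91 kt.
Difference ≈ 48.09 − 147.91 = -99.82 → -100 kt.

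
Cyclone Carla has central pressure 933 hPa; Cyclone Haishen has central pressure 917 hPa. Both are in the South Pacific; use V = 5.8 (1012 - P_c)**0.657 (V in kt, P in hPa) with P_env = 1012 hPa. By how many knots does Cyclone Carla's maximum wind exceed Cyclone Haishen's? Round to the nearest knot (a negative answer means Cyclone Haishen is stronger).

-13 kt

Cyclone Carla: ΔP = 79; V ≈ 5.8 × 79^0.657 ≈ 102.37 kt.
Cyclone Haishen: ΔP = 95; V ≈ 5.8 × 95^0.657 ≈ 115.56 kt.
Difference ≈ 102.37 − 115.56 = -13.19 → -13 kt.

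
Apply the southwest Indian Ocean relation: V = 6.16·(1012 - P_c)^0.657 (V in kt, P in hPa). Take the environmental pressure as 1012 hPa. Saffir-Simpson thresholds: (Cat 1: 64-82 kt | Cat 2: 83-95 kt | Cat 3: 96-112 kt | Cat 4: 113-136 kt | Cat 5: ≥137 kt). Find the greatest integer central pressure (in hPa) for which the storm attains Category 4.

Category 4 begins at V = 113 kt.
Required ΔP = (113/6.16)^(1/0.657) = 18.344^1.522 ≈ 83.78 hPa.
P_c ≤ 1012 − 83.78 = 928.22, so the highest integer P_c is 928 hPa.

928 hPa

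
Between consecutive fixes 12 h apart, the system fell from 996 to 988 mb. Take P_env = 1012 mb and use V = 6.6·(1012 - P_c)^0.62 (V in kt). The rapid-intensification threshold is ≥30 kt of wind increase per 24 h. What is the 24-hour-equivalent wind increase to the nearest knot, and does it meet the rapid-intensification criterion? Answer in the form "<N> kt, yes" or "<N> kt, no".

V₁: ΔP = 16, V ≈ 6.6 × 16^0.62 ≈ 36.82 kt.
V₂: ΔP = 24, V ≈ 6.6 × 24^0.62 ≈ 47.35 kt.
ΔV over 12 h = 10.53 kt → 24 h equivalent = 10.53 × 24/12 ≈ 21.06 kt.
21 kt < 30 kt ⇒ not rapid intensification.

21 kt, no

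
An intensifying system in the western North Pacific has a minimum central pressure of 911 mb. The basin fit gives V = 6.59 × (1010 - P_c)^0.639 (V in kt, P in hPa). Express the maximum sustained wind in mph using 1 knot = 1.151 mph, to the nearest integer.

143 mph

ΔP = 1010 − 911 = 99 mb.
V ≈ 6.59 × 99^0.639 = 6.59 × 18.846 ≈ 124.193 kt.
124.193 × 1.151 ≈ 142.95 mph → 143 mph.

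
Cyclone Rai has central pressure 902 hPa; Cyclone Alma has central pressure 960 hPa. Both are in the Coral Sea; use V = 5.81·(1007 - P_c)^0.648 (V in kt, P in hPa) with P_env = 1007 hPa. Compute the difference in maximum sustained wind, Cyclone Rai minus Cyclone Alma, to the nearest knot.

Cyclone Rai: ΔP = 105; V ≈ 5.81 × 105^0.648 ≈ 118.55 kt.
Cyclone Alma: ΔP = 47; V ≈ 5.81 × 47^0.648 ≈ 70.42 kt.
Difference ≈ 118.55 − 70.42 = 48.13 → 48 kt.

48 kt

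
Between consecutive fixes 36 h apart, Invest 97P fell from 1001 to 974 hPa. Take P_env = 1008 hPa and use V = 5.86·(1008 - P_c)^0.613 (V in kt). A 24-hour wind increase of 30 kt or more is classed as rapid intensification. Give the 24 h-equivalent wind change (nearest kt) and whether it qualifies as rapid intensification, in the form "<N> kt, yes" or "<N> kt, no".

21 kt, no

V₁: ΔP = 7, V ≈ 5.86 × 7^0.613 ≈ 19.32 kt.
V₂: ΔP = 34, V ≈ 5.86 × 34^0.613 ≈ 50.90 kt.
ΔV over 36 h = 31.58 kt → 24 h equivalent = 31.58 × 24/36 ≈ 21.05 kt.
21 kt < 30 kt ⇒ not rapid intensification.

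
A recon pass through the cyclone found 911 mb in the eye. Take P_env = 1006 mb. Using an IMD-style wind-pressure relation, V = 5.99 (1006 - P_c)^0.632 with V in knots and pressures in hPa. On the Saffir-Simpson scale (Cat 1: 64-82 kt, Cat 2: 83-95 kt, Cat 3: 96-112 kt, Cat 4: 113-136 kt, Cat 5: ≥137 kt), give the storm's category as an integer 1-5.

3

ΔP = 1006 − 911 = 95 mb.
V ≈ 5.99 × 95^0.632 = 5.99 × 17.78 ≈ 106 kt.
106 kt falls in the Category 3 band.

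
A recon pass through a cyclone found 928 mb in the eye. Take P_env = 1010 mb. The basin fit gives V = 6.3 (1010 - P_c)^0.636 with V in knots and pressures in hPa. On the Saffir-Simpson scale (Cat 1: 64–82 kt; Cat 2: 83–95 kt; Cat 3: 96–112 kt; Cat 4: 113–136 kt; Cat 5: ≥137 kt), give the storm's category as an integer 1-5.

ΔP = 1010 − 928 = 82 mb.
V ≈ 6.3 × 82^0.636 = 6.3 × 16.49 ≈ 104 kt.
104 kt falls in the Category 3 band.

3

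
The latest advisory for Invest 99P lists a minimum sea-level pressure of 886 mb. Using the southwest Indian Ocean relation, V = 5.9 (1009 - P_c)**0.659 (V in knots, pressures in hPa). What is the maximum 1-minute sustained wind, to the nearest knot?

141 kt

ΔP = 1009 − 886 = 123 mb.
123^0.659 ≈ 23.837.
V ≈ 5.9 × 23.837 ≈ 140.6 kt.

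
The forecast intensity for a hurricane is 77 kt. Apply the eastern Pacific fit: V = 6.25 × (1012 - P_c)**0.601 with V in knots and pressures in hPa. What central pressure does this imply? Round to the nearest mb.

947 mb

ΔP = (V / 6.25)^(1/0.601) = (77/6.25)^1.664.
77/6.25 = 12.320; 12.320^1.664 ≈ 65.26 mb.
P_c = 1012 − 65.26 = 946.74 ≈ 947 mb.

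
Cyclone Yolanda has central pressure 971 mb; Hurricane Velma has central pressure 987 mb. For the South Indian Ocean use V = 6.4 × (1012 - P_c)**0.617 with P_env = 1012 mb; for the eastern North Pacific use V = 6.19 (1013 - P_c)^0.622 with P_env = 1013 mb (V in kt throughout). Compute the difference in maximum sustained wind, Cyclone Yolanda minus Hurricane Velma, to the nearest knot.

16 kt

Cyclone Yolanda: ΔP = 41; V ≈ 6.4 × 41^0.617 ≈ 63.28 kt.
Hurricane Velma: ΔP = 26; V ≈ 6.19 × 26^0.622 ≈ 46.97 kt.
Difference ≈ 63.28 − 46.97 = 16.31 → 16 kt.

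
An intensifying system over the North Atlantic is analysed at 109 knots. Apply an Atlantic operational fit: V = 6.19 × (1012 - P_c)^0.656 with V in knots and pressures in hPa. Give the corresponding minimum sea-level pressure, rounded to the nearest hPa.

933 hPa

ΔP = (V / 6.19)^(1/0.656) = (109/6.19)^1.524.
109/6.19 = 17.609; 17.609^1.524 ≈ 79.25 hPa.
P_c = 1012 − 79.25 = 932.75 ≈ 933 hPa.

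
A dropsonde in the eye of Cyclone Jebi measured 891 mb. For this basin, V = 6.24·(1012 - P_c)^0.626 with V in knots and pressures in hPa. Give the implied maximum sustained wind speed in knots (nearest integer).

126 kt

ΔP = 1012 − 891 = 121 mb.
121^0.626 ≈ 20.129.
V ≈ 6.24 × 20.129 ≈ 125.6 kt.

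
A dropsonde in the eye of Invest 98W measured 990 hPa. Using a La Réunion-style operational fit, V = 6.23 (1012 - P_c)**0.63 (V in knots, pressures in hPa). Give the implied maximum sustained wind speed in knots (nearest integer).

ΔP = 1012 − 990 = 22 hPa.
22^0.63 ≈ 7.010.
V ≈ 6.23 × 7.010 ≈ 43.7 kt.

44 kt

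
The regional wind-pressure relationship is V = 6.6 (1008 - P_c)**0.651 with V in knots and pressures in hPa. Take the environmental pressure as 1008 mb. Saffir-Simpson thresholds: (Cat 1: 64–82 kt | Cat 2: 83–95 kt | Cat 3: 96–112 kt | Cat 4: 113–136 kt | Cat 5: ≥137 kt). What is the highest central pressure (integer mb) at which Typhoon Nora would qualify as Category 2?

Category 2 begins at V = 83 kt.
Required ΔP = (83/6.6)^(1/0.651) = 12.576^1.536 ≈ 48.86 mb.
P_c ≤ 1008 − 48.86 = 959.14, so the highest integer P_c is 959 mb.

959 mb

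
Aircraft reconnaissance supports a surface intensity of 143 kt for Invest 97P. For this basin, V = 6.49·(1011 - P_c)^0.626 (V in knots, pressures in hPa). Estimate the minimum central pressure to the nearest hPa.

871 hPa

ΔP = (V / 6.49)^(1/0.626) = (143/6.49)^1.597.
143/6.49 = 22.034; 22.034^1.597 ≈ 139.80 hPa.
P_c = 1011 − 139.80 = 871.20 ≈ 871 hPa.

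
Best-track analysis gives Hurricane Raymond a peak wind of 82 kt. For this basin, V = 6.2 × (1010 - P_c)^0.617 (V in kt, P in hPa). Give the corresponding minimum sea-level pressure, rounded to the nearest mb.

944 mb

ΔP = (V / 6.2)^(1/0.617) = (82/6.2)^1.621.
82/6.2 = 13.226; 13.226^1.621 ≈ 65.70 mb.
P_c = 1010 − 65.70 = 944.30 ≈ 944 mb.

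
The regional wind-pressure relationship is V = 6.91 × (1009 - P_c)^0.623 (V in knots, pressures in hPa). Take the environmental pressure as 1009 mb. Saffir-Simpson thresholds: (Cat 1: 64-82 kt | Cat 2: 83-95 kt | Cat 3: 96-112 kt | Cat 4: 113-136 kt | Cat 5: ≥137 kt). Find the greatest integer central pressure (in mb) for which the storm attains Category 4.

Category 4 begins at V = 113 kt.
Required ΔP = (113/6.91)^(1/0.623) = 16.353^1.605 ≈ 88.71 mb.
P_c ≤ 1009 − 88.71 = 920.29, so the highest integer P_c is 920 mb.

920 mb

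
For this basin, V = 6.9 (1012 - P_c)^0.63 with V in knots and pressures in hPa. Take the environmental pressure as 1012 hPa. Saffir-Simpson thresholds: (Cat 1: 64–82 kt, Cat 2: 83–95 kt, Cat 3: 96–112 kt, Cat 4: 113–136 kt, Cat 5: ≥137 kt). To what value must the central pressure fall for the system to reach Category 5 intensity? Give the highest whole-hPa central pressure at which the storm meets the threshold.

897 hPa

Category 5 begins at V = 137 kt.
Required ΔP = (137/6.9)^(1/0.63) = 19.855^1.587 ≈ 114.85 hPa.
P_c ≤ 1012 − 114.85 = 897.15, so the highest integer P_c is 897 hPa.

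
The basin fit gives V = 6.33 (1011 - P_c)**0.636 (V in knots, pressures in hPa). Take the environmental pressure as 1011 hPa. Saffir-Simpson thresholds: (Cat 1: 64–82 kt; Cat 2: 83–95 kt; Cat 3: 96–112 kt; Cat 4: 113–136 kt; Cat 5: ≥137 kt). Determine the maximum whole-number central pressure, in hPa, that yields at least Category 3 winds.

939 hPa

Category 3 begins at V = 96 kt.
Required ΔP = (96/6.33)^(1/0.636) = 15.166^1.572 ≈ 71.90 hPa.
P_c ≤ 1011 − 71.90 = 939.10, so the highest integer P_c is 939 hPa.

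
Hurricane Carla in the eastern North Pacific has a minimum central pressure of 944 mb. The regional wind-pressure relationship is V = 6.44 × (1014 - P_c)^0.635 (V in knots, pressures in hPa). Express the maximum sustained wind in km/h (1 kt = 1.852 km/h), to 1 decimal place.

ΔP = 1014 − 944 = 70 mb.
V ≈ 6.44 × 70^0.635 = 6.44 × 14.847 ≈ 95.614 kt.
95.614 × 1.852 ≈ 177.08 km/h → 177.1 km/h.

177.1 km/h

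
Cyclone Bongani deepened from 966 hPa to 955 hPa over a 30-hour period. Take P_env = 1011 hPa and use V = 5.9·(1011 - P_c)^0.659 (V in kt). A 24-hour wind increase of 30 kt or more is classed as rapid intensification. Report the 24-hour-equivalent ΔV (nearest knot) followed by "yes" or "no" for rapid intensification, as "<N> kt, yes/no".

V₁: ΔP = 45, V ≈ 5.9 × 45^0.659 ≈ 72.50 kt.
V₂: ΔP = 56, V ≈ 5.9 × 56^0.659 ≈ 83.74 kt.
ΔV over 30 h = 11.24 kt → 24 h equivalent = 11.24 × 24/30 ≈ 8.99 kt.
9 kt < 30 kt ⇒ not rapid intensification.

9 kt, no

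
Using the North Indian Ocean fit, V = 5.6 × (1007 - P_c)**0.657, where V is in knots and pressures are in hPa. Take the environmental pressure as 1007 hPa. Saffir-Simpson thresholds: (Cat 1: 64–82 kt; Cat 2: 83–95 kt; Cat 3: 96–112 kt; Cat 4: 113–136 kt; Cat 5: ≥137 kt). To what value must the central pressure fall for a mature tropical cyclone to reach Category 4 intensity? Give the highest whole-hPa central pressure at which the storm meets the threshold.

Category 4 begins at V = 113 kt.
Required ΔP = (113/5.6)^(1/0.657) = 20.179^1.522 ≈ 96.86 hPa.
P_c ≤ 1007 − 96.86 = 910.14, so the highest integer P_c is 910 hPa.

910 hPa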